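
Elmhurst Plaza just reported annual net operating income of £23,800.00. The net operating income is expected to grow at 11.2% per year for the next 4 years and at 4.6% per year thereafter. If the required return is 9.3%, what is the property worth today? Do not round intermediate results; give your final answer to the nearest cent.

D_1 = 26465.60000
D_2 = 29429.74720
D_3 = 32725.87889
D_4 = 36391.17732
Terminal value at year 4: TV = D_4×(1+g_2)/(r−g_2) = 38065.17148/0.047 = 809897.26550
P_0 = D_1/(1+r)^1 + D_2/(1+r)^2 + D_3/(1+r)^3 + D_4/(1+r)^4 + TV/(1+r)^4
    = 24213.72370 + 24634.63930 + 25062.87182 + 25498.54846 + 567478.33370 = 666888.11697

£666888.12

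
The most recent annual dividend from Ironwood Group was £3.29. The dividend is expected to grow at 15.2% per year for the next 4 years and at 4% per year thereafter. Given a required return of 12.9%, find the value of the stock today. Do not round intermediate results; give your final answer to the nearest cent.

D_1 = 3.79008
D_2 = 4.36617
D_3 = 5.02983
D_4 = 5.79436
Terminal value at year 4: TV = D_4×(1+g_2)/(r−g_2) = 6.02614/0.089 = 67.70943
P_0 = D_1/(1+r)^1 + D_2/(1+r)^2 + D_3/(1+r)^3 + D_4/(1+r)^4 + TV/(1+r)^4
    = 3.35702 + 3.42541 + 3.49520 + 3.56640 + 41.67479 = 55.51882

£55.52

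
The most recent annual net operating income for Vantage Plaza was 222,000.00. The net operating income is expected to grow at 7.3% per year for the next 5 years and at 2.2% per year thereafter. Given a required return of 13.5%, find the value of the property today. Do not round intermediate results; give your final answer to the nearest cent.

D_1 = 238206.00000
D_2 = 255595.03800
D_3 = 274253.47577
D_4 = 294273.97951
D_5 = 315755.98001
Terminal value at year 5: TV = D_5×(1+g_2)/(r−g_2) = 322702.61157/0.113 = 2855775.32362
P_0 = D_1/(1+r)^1 + D_2/(1+r)^2 + D_3/(1+r)^3 + D_4/(1+r)^4 + D_5/(1+r)^5 + TV/(1+r)^5
    = 209873.12775 + 198408.69258 + 187570.50849 + 177324.36618 + 167637.92503 + 1516158.93258 = 2456973.55261

2456973.55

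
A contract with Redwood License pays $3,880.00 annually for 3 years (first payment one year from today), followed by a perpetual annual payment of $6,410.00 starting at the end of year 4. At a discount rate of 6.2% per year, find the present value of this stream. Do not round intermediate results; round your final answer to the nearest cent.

$96649.32

PV of 3-year annuity: $3,880.00 × [1 − (1+0.062)^−3] / 0.062 = 10333.02832
Perpetuity value at year 3: $6,410.00 / 0.062 = 103387.09677
PV of perpetuity: 103387.09677 / (1+0.062)^3 = 86316.29483
Total PV = 10333.02832 + 86316.29483 = 96649.32315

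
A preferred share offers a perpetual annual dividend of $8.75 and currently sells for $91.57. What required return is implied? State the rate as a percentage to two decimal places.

P = C/r ⇒ r = C/P = $8.75/$91.57 = 0.095555

9.56%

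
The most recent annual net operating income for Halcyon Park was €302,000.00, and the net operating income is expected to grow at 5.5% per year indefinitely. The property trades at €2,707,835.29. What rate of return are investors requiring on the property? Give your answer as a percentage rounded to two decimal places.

17.27%

D₁ = €302,000.00 × 1.055 = €318,610.0000
P = D₁/(r − g) ⇒ r = D₁/P + g = €318,610.0000/€2,707,835.29 + 0.055 = 0.117662 + 0.055 = 0.172662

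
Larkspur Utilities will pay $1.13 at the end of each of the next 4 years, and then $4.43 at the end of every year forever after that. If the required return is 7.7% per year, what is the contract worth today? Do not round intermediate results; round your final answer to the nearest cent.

$46.53

PV of 4-year annuity: $1.13 × [1 − (1+0.077)^−4] / 0.077 = 3.76783
Perpetuity value at year 4: $4.43 / 0.077 = 57.53247
PV of perpetuity: 57.53247 / (1+0.077)^4 = 42.76123
Total PV = 3.76783 + 42.76123 = 46.52906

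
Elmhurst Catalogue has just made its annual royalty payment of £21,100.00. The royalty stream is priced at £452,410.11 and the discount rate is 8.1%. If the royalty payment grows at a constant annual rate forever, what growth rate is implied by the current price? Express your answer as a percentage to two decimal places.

P = D₀(1+g)/(r−g) ⇒ P(r−g) = D₀(1+g) ⇒ g(P+D₀) = P·r − D₀
g = (P·r − D₀)/(P + D₀) = (£452,410.11×0.081 − £21,100.00) / (£452,410.11 + £21,100.00) = 0.032830

3.28%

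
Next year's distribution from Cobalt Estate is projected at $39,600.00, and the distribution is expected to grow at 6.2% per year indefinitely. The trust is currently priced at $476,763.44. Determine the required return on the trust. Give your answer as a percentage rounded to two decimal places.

14.51%

P = D₁/(r − g) ⇒ r = D₁/P + g = $39,600.0000/$476,763.44 + 0.062 = 0.083060 + 0.062 = 0.145060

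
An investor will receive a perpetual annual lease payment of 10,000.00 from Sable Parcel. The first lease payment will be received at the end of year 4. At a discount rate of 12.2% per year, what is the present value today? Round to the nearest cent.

58031.21

Value at end of year 3: C / r = 10,000.00 / 0.122 = 81,967.2131
Discount to today: PV = 81,967.2131 / (1 + 0.122)^3 = 81,967.2131 / 1.412468 = 58,031.21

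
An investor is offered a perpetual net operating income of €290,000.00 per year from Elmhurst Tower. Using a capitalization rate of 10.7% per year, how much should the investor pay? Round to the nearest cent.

€2710280.37

Level perpetuity: PV = C / r = €290,000.00 / 0.107 = €2,710,280.37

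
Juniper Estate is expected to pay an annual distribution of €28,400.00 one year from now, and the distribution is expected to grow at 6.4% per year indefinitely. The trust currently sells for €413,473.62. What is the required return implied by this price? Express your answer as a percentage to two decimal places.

13.27%

P = D₁/(r − g) ⇒ r = D₁/P + g = €28,400.0000/€413,473.62 + 0.064 = 0.068686 + 0.064 = 0.132686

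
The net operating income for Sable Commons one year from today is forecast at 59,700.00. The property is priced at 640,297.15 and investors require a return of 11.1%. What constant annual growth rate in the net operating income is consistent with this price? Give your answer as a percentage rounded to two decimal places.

P = D₁/(r−g) ⇒ g = r − D₁/P = 0.111 − 59,700.00/640,297.15 = 0.017762

1.78%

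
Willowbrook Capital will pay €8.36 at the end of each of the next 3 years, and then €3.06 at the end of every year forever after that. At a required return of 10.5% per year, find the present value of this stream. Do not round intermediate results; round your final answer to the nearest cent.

€42.21

PV of 3-year annuity: €8.36 × [1 − (1+0.105)^−3] / 0.105 = 20.60843
Perpetuity value at year 3: €3.06 / 0.105 = 29.14286
PV of perpetuity: 29.14286 / (1+0.105)^3 = 21.59958
Total PV = 20.60843 + 21.59958 = 42.20801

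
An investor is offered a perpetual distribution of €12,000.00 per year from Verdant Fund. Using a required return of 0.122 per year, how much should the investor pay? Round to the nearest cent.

€98360.66

Level perpetuity: PV = C / r = €12,000.00 / 0.122 = €98,360.66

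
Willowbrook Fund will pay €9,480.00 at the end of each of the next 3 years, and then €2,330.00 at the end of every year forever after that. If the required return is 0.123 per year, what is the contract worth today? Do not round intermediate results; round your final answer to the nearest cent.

PV of 3-year annuity: €9,480.00 × [1 − (1+0.123)^−3] / 0.123 = 22652.49161
Perpetuity value at year 3: €2,330.00 / 0.123 = 18943.08943
PV of perpetuity: 18943.08943 / (1+0.123)^3 = 13375.54666
Total PV = 22652.49161 + 13375.54666 = 36028.03827

€36028.04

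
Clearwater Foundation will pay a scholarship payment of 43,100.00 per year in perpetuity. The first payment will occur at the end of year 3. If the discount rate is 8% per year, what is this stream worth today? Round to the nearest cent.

Value at end of year 2: C / r = 43,100.00 / 0.08 = 538,750.0000
Discount to today: PV = 538,750.0000 / (1 + 0.08)^2 = 538,750.0000 / 1.166400 = 461,891.29

461891.29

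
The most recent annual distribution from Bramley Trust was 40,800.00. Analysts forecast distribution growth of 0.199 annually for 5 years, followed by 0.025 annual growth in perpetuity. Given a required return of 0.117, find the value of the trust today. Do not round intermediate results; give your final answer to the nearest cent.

D_1 = 48919.20000
D_2 = 58654.12080
D_3 = 70326.29084
D_4 = 84321.22272
D_5 = 101101.14604
Terminal value at year 5: TV = D_5×(1+g_2)/(r−g_2) = 103628.67469/0.092 = 1126398.63791
P_0 = D_1/(1+r)^1 + D_2/(1+r)^2 + D_3/(1+r)^3 + D_4/(1+r)^4 + D_5/(1+r)^5 + TV/(1+r)^5
    = 43795.16562 + 47010.20911 + 50461.27191 + 54165.68042 + 58142.03296 + 647778.08464 = 901352.44467

901352.44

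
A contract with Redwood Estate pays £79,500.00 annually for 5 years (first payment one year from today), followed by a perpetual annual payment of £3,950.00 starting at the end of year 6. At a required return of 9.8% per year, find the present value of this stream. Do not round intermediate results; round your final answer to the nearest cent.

£328169.37

PV of 5-year annuity: £79,500.00 × [1 − (1+0.098)^−5] / 0.098 = 302913.67200
Perpetuity value at year 5: £3,950.00 / 0.098 = 40306.12245
PV of perpetuity: 40306.12245 / (1+0.098)^5 = 25255.69472
Total PV = 302913.67200 + 25255.69472 = 328169.36672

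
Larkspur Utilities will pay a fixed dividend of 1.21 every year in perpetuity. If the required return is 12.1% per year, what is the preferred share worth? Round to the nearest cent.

10.00

Level perpetuity: PV = C / r = 1.21 / 0.121 = 10.00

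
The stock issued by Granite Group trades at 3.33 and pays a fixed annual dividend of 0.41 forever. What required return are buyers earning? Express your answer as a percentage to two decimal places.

12.31%

P = C/r ⇒ r = C/P = 0.41/3.33 = 0.123123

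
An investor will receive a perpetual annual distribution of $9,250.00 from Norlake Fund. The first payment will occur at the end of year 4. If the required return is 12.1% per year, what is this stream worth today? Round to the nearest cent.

Value at end of year 3: C / r = $9,250.00 / 0.121 = $76,446.2810
Discount to today: PV = $76,446.2810 / (1 + 0.121)^3 = $76,446.2810 / 1.408695 = $54,267.46

$54267.46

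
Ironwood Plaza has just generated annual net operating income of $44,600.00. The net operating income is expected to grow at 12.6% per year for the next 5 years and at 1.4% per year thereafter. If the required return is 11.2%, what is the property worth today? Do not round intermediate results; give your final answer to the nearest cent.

$722829.18

D_1 = 50219.60000
D_2 = 56547.26960
D_3 = 63672.22557
D_4 = 71694.92599
D_5 = 80728.48667
Terminal value at year 5: TV = D_5×(1+g_2)/(r−g_2) = 81858.68548/0.098 = 835292.70898
P_0 = D_1/(1+r)^1 + D_2/(1+r)^2 + D_3/(1+r)^3 + D_4/(1+r)^4 + D_5/(1+r)^5 + TV/(1+r)^5
    = 45161.51079 + 45730.09096 + 46305.82952 + 46888.81658 + 47479.14341 + 491263.78996 = 722829.18122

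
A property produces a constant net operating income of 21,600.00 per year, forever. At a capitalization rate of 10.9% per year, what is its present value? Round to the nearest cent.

198165.14

Level perpetuity: PV = C / r = 21,600.00 / 0.109 = 198,165.14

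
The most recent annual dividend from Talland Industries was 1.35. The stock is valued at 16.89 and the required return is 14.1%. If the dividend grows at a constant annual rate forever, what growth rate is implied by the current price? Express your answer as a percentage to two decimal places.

5.66%

P = D₀(1+g)/(r−g) ⇒ P(r−g) = D₀(1+g) ⇒ g(P+D₀) = P·r − D₀
g = (P·r − D₀)/(P + D₀) = (16.89×0.141 − 1.35) / (16.89 + 1.35) = 0.056551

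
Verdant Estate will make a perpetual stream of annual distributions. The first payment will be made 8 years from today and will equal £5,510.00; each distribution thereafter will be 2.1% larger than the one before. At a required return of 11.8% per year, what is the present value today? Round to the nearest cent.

£26018.80

Value at end of year 7: C₁ / (r − g) = £5,510.00 / (0.118 − 0.021) = £56,804.1237
Discount to today: PV = £56,804.1237 / (1 + 0.118)^7 = £56,804.1237 / 2.183195 = £26,018.80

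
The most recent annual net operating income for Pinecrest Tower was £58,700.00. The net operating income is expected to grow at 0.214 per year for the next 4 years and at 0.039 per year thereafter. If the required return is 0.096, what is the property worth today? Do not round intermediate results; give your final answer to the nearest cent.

D_1 = 71261.80000
D_2 = 86511.82520
D_3 = 105025.35579
D_4 = 127500.78193
Terminal value at year 4: TV = D_4×(1+g_2)/(r−g_2) = 132473.31243/0.057 = 2324093.20049
P_0 = D_1/(1+r)^1 + D_2/(1+r)^2 + D_3/(1+r)^3 + D_4/(1+r)^4 + TV/(1+r)^4
    = 65019.89051 + 72020.20719 + 79774.20760 + 88363.03652 + 1610687.63059 = 1915864.97241

£1915864.97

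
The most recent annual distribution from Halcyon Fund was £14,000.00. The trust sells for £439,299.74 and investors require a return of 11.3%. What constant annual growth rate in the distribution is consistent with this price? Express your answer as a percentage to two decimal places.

P = D₀(1+g)/(r−g) ⇒ P(r−g) = D₀(1+g) ⇒ g(P+D₀) = P·r − D₀
g = (P·r − D₀)/(P + D₀) = (£439,299.74×0.113 − £14,000.00) / (£439,299.74 + £14,000.00) = 0.078625

7.86%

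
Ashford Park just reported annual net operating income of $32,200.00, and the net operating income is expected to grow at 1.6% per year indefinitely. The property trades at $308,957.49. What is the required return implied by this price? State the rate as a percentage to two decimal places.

D₁ = $32,200.00 × 1.016 = $32,715.2000
P = D₁/(r − g) ⇒ r = D₁/P + g = $32,715.2000/$308,957.49 + 0.016 = 0.105889 + 0.016 = 0.121889

12.19%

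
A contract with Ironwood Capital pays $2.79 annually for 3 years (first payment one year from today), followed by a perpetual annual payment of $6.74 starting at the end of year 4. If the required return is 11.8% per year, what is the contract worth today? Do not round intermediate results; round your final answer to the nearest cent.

PV of 3-year annuity: $2.79 × [1 − (1+0.118)^−3] / 0.118 = 6.72421
Perpetuity value at year 3: $6.74 / 0.118 = 57.11864
PV of perpetuity: 57.11864 / (1+0.118)^3 = 40.87450
Total PV = 6.72421 + 40.87450 = 47.59871

$47.60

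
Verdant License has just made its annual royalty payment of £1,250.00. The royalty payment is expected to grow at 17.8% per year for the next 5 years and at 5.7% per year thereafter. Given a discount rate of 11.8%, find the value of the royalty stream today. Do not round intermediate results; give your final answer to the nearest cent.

D_1 = 1472.50000
D_2 = 1734.60500
D_3 = 2043.36469
D_4 = 2407.08360
D_5 = 2835.54449
Terminal value at year 5: TV = D_5×(1+g_2)/(r−g_2) = 2997.17052/0.061 = 49133.94299
P_0 = D_1/(1+r)^1 + D_2/(1+r)^2 + D_3/(1+r)^3 + D_4/(1+r)^4 + D_5/(1+r)^5 + TV/(1+r)^5
    = 1317.08408 + 1387.76838 + 1462.24611 + 1540.72085 + 1623.40712 + 28130.18574 = 35461.41228

£35461.41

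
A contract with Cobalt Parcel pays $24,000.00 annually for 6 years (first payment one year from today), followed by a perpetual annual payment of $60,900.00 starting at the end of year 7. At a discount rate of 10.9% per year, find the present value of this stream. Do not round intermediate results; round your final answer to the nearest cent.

$402158.01

PV of 6-year annuity: $24,000.00 × [1 − (1+0.109)^−6] / 0.109 = 101826.07245
Perpetuity value at year 6: $60,900.00 / 0.109 = 558715.59633
PV of perpetuity: 558715.59633 / (1+0.109)^6 = 300331.93748
Total PV = 101826.07245 + 300331.93748 = 402158.00994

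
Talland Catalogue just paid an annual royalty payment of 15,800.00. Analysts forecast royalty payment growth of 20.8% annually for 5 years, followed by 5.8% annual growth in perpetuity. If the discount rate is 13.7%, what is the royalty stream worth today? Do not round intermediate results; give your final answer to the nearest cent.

D_1 = 19086.40000
D_2 = 23056.37120
D_3 = 27852.09641
D_4 = 33645.33246
D_5 = 40643.56162
Terminal value at year 5: TV = D_5×(1+g_2)/(r−g_2) = 43000.88819/0.079 = 544315.04036
P_0 = D_1/(1+r)^1 + D_2/(1+r)^2 + D_3/(1+r)^3 + D_4/(1+r)^4 + D_5/(1+r)^5 + TV/(1+r)^5
    = 16786.63149 + 17834.87321 + 18948.57241 + 20131.81660 + 21388.94851 + 286449.46229 = 381540.30450

381540.30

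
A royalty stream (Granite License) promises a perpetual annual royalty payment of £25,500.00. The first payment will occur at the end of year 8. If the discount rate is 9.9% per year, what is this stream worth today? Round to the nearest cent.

Value at end of year 7: C / r = £25,500.00 / 0.099 = £257,575.7576
Discount to today: PV = £257,575.7576 / (1 + 0.099)^7 = £257,575.7576 / 1.936350 = £133,021.29

£133021.29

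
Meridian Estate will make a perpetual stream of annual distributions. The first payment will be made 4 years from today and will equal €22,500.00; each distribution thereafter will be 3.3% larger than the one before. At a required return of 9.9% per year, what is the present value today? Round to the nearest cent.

Value at end of year 3: C₁ / (r − g) = €22,500.00 / (0.099 − 0.033) = €340,909.0909
Discount to today: PV = €340,909.0909 / (1 + 0.099)^3 = €340,909.0909 / 1.327373 = €256,829.85

€256829.85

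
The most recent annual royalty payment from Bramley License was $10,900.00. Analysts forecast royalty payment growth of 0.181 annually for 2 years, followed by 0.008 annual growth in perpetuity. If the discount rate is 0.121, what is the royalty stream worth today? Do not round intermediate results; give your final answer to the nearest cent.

D_1 = 12872.90000
D_2 = 15202.89490
Terminal value at year 2: TV = D_2×(1+g_2)/(r−g_2) = 15324.51806/0.113 = 135615.20406
P_0 = D_1/(1+r)^1 + D_2/(1+r)^2 + TV/(1+r)^2
    = 11483.40767 + 12098.04145 + 107918.81219 = 131500.26130

$131500.26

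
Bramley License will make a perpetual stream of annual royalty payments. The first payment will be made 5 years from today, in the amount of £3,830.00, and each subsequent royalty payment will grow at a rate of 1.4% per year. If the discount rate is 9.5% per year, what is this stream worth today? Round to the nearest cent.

£32889.50

Value at end of year 4: C₁ / (r − g) = £3,830.00 / (0.095 − 0.014) = £47,283.9506
Discount to today: PV = £47,283.9506 / (1 + 0.095)^4 = £47,283.9506 / 1.437661 = £32,889.50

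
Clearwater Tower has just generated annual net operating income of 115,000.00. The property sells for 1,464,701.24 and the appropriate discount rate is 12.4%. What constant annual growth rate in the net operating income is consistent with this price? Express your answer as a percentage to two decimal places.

P = D₀(1+g)/(r−g) ⇒ P(r−g) = D₀(1+g) ⇒ g(P+D₀) = P·r − D₀
g = (P·r − D₀)/(P + D₀) = (1,464,701.24×0.124 − 115,000.00) / (1,464,701.24 + 115,000.00) = 0.042174

4.22%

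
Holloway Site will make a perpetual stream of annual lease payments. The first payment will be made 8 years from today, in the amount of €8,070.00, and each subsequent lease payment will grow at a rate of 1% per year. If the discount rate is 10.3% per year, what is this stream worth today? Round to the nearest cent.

€43687.98

Value at end of year 7: C₁ / (r − g) = €8,070.00 / (0.103 − 0.01) = €86,774.1935
Discount to today: PV = €86,774.1935 / (1 + 0.103)^7 = €86,774.1935 / 1.986226 = €43,687.98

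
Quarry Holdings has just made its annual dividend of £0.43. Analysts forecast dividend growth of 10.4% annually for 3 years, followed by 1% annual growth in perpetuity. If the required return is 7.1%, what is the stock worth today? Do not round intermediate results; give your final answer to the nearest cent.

£9.17

D_1 = 0.47472
D_2 = 0.52409
D_3 = 0.57860
Terminal value at year 3: TV = D_3×(1+g_2)/(r−g_2) = 0.58438/0.061 = 9.58004
P_0 = D_1/(1+r)^1 + D_2/(1+r)^2 + D_3/(1+r)^3 + TV/(1+r)^3
    = 0.44325 + 0.45691 + 0.47099 + 7.79828 = 9.16942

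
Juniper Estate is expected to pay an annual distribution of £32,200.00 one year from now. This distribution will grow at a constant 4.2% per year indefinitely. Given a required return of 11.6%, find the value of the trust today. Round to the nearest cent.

£435135.14

Growing perpetuity: P = D₁ / (r − g) = £32,200.0000 / (0.116 − 0.042) = £435,135.14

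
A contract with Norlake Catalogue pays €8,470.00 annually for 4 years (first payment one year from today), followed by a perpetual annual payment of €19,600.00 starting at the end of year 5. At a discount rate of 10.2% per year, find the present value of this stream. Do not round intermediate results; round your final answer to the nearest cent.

€157028.46

PV of 4-year annuity: €8,470.00 × [1 − (1+0.102)^−4] / 0.102 = 26732.93246
Perpetuity value at year 4: €19,600.00 / 0.102 = 192156.86275
PV of perpetuity: 192156.86275 / (1+0.102)^4 = 130295.53142
Total PV = 26732.93246 + 130295.53142 = 157028.46389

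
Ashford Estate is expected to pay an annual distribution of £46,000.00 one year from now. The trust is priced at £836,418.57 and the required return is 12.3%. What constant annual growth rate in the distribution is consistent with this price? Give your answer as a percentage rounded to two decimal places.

P = D₁/(r−g) ⇒ g = r − D₁/P = 0.123 − £46,000.00/£836,418.57 = 0.068004

6.80%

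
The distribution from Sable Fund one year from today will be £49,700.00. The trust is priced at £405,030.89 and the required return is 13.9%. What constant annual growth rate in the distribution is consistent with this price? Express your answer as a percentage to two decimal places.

P = D₁/(r−g) ⇒ g = r − D₁/P = 0.139 − £49,700.00/£405,030.89 = 0.016293

1.63%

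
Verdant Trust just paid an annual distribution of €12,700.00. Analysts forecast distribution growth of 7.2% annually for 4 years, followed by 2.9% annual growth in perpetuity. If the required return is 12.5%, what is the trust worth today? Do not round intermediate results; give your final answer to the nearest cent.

€157324.24

D_1 = 13614.40000
D_2 = 14594.63680
D_3 = 15645.45065
D_4 = 16771.92310
Terminal value at year 4: TV = D_4×(1+g_2)/(r−g_2) = 17258.30887/0.096 = 179774.05069
P_0 = D_1/(1+r)^1 + D_2/(1+r)^2 + D_3/(1+r)^3 + D_4/(1+r)^4 + TV/(1+r)^4
    = 12101.68889 + 11531.56488 + 10988.30004 + 10470.62902 + 112232.05481 = 157324.23765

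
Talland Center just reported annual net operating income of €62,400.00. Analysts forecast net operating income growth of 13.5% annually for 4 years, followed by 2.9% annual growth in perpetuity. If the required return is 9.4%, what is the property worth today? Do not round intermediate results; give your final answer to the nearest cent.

€1418339.11

D_1 = 70824.00000
D_2 = 80385.24000
D_3 = 91237.24740
D_4 = 103554.27580
Terminal value at year 4: TV = D_4×(1+g_2)/(r−g_2) = 106557.34980/0.065 = 1639343.84303
P_0 = D_1/(1+r)^1 + D_2/(1+r)^2 + D_3/(1+r)^3 + D_4/(1+r)^4 + TV/(1+r)^4
    = 64738.57404 + 67164.79117 + 69681.93599 + 72293.41622 + 1144460.38915 = 1418339.10657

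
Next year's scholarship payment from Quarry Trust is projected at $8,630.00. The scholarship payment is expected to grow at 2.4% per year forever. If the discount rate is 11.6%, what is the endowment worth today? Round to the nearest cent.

$93804.35

Growing perpetuity: P = D₁ / (r − g) = $8,630.0000 / (0.116 − 0.024) = $93,804.35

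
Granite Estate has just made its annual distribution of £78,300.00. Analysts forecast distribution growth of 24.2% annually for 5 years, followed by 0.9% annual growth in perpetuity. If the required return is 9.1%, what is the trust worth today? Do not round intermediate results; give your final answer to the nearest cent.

£2429488.24

D_1 = 97248.60000
D_2 = 120782.76120
D_3 = 150012.18941
D_4 = 186315.13925
D_5 = 231403.40295
Terminal value at year 5: TV = D_5×(1+g_2)/(r−g_2) = 233486.03357/0.082 = 2847390.65332
P_0 = D_1/(1+r)^1 + D_2/(1+r)^2 + D_3/(1+r)^3 + D_4/(1+r)^4 + D_5/(1+r)^5 + TV/(1+r)^5
    = 89137.12191 + 101474.15711 + 115518.70131 + 131507.08252 + 149708.33775 + 1842142.83896 = 2429488.23956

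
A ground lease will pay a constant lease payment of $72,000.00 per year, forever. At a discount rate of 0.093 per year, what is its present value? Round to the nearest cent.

$774193.55

Level perpetuity: PV = C / r = $72,000.00 / 0.093 = $774,193.55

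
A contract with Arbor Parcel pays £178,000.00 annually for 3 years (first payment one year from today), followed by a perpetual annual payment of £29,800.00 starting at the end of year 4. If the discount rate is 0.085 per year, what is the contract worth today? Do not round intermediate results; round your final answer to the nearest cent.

£729094.35

PV of 3-year annuity: £178,000.00 × [1 − (1+0.085)^−3] / 0.085 = 454615.98211
Perpetuity value at year 3: £29,800.00 / 0.085 = 350588.23529
PV of perpetuity: 350588.23529 / (1+0.085)^3 = 274478.36863
Total PV = 454615.98211 + 274478.36863 = 729094.35074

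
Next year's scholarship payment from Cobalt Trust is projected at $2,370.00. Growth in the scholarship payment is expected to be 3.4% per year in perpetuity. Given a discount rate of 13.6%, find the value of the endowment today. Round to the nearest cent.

$23235.29

Growing perpetuity: P = D₁ / (r − g) = $2,370.0000 / (0.136 − 0.034) = $23,235.29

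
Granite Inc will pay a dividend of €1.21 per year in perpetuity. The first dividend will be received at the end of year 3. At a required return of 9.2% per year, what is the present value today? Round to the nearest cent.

€11.03

Value at end of year 2: C / r = €1.21 / 0.092 = €13.1522
Discount to today: PV = €13.1522 / (1 + 0.092)^2 = €13.1522 / 1.192464 = €11.03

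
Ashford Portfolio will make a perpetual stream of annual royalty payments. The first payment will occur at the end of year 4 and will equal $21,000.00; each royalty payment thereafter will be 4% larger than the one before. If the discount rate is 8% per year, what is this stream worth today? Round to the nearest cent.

Value at end of year 3: C₁ / (r − g) = $21,000.00 / (0.08 − 0.04) = $525,000.0000
Discount to today: PV = $525,000.0000 / (1 + 0.08)^3 = $525,000.0000 / 1.259712 = $416,761.93

$416761.93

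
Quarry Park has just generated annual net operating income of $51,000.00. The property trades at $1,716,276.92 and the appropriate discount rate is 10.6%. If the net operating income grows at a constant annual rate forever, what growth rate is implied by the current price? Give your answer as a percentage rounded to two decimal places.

7.41%

P = D₀(1+g)/(r−g) ⇒ P(r−g) = D₀(1+g) ⇒ g(P+D₀) = P·r − D₀
g = (P·r − D₀)/(P + D₀) = ($1,716,276.92×0.106 − $51,000.00) / ($1,716,276.92 + $51,000.00) = 0.074083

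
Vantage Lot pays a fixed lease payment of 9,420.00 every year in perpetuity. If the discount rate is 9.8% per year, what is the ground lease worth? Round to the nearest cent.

Level perpetuity: PV = C / r = 9,420.00 / 0.098 = 96,122.45

96122.45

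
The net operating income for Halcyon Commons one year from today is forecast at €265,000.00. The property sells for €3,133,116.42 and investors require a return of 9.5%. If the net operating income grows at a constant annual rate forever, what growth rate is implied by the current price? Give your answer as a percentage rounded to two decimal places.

P = D₁/(r−g) ⇒ g = r − D₁/P = 0.095 − €265,000.00/€3,133,116.42 = 0.010420

1.04%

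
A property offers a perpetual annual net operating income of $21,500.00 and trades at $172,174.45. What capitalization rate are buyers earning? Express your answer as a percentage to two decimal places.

12.49%

P = C/r ⇒ r = C/P = $21,500.00/$172,174.45 = 0.124873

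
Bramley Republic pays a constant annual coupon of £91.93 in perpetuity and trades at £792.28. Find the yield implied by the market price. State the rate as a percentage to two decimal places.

P = C/r ⇒ r = C/P = £91.93/£792.28 = 0.116032

11.60%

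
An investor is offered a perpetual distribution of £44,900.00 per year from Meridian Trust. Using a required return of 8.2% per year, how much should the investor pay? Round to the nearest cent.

£547560.98

Level perpetuity: PV = C / r = £44,900.00 / 0.082 = £547,560.98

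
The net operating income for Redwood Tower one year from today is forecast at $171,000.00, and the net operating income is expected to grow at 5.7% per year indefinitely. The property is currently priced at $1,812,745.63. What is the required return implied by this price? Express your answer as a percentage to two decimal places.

P = D₁/(r − g) ⇒ r = D₁/P + g = $171,000.0000/$1,812,745.63 + 0.057 = 0.094332 + 0.057 = 0.151332

15.13%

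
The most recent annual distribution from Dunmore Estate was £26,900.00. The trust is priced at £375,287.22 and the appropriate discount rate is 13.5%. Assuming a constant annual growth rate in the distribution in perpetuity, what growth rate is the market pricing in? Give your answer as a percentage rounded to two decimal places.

5.91%

P = D₀(1+g)/(r−g) ⇒ P(r−g) = D₀(1+g) ⇒ g(P+D₀) = P·r − D₀
g = (P·r − D₀)/(P + D₀) = (£375,287.22×0.135 − £26,900.00) / (£375,287.22 + £26,900.00) = 0.059086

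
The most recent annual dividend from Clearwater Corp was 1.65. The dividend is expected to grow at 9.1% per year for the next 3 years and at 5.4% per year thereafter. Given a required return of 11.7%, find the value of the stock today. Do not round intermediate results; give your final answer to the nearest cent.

D_1 = 1.80015
D_2 = 1.96396
D_3 = 2.14268
Terminal value at year 3: TV = D_3×(1+g_2)/(r−g_2) = 2.25839/0.063 = 35.84745
P_0 = D_1/(1+r)^1 + D_2/(1+r)^2 + D_3/(1+r)^3 + TV/(1+r)^3
    = 1.61159 + 1.57408 + 1.53744 + 25.72164 = 30.44476

30.44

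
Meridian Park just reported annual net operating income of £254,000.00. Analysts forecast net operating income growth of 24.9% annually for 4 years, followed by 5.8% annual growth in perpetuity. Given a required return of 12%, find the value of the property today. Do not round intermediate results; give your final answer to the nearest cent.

£8047792.49

D_1 = 317246.00000
D_2 = 396240.25400
D_3 = 494904.07725
D_4 = 618135.19248
Terminal value at year 4: TV = D_4×(1+g_2)/(r−g_2) = 653987.03364/0.062 = 10548177.96200
P_0 = D_1/(1+r)^1 + D_2/(1+r)^2 + D_3/(1+r)^3 + D_4/(1+r)^4 + TV/(1+r)^4
    = 283255.35714 + 315880.30453 + 352262.94675 + 392836.08972 + 6703557.78908 = 8047792.48722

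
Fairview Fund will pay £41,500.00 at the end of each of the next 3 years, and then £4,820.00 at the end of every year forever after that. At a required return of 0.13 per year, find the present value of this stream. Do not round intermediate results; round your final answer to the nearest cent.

£123684.00

PV of 3-year annuity: £41,500.00 × [1 − (1+0.13)^−3] / 0.13 = 97987.83281
Perpetuity value at year 3: £4,820.00 / 0.13 = 37076.92308
PV of perpetuity: 37076.92308 / (1+0.13)^3 = 25696.16756
Total PV = 97987.83281 + 25696.16756 = 123684.00037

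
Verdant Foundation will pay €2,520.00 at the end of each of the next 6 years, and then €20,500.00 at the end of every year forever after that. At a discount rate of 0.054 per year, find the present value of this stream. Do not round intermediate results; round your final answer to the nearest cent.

€289524.58

PV of 6-year annuity: €2,520.00 × [1 − (1+0.054)^−6] / 0.054 = 12628.73863
Perpetuity value at year 6: €20,500.00 / 0.054 = 379629.62963
PV of perpetuity: 379629.62963 / (1+0.054)^6 = 276895.84312
Total PV = 12628.73863 + 276895.84312 = 289524.58175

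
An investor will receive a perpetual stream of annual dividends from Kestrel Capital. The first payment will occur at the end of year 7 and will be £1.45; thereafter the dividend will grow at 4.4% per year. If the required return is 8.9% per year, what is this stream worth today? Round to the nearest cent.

£19.32

Value at end of year 6: C₁ / (r − g) = £1.45 / (0.089 − 0.044) = £32.2222
Discount to today: PV = £32.2222 / (1 + 0.089)^6 = £32.2222 / 1.667890 = £19.32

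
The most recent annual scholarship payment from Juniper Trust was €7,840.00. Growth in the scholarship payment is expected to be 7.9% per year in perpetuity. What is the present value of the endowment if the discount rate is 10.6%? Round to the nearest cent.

D₁ = D₀ × (1 + g) = €7,840.00 × 1.079 = €8,459.3600
Growing perpetuity: P = D₁ / (r − g) = €8,459.3600 / (0.106 − 0.079) = €313,309.63

€313309.63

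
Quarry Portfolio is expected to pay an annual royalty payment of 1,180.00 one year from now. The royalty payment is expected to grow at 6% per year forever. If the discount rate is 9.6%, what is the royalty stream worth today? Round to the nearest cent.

32777.78

Growing perpetuity: P = D₁ / (r − g) = 1,180.0000 / (0.096 − 0.06) = 32,777.78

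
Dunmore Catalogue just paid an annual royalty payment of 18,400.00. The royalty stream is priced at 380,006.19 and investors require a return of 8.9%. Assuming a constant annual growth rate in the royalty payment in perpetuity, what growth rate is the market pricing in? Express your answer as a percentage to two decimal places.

3.87%

P = D₀(1+g)/(r−g) ⇒ P(r−g) = D₀(1+g) ⇒ g(P+D₀) = P·r − D₀
g = (P·r − D₀)/(P + D₀) = (380,006.19×0.089 − 18,400.00) / (380,006.19 + 18,400.00) = 0.038706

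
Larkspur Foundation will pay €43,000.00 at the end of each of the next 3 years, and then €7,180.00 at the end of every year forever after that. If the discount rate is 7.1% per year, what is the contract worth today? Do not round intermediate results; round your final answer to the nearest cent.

PV of 3-year annuity: €43,000.00 × [1 − (1+0.071)^−3] / 0.071 = 112639.73397
Perpetuity value at year 3: €7,180.00 / 0.071 = 101126.76056
PV of perpetuity: 101126.76056 / (1+0.071)^3 = 82318.54452
Total PV = 112639.73397 + 82318.54452 = 194958.27849

€194958.28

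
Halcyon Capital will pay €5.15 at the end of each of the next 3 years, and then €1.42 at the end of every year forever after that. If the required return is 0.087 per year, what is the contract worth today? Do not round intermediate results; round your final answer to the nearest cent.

PV of 3-year annuity: €5.15 × [1 − (1+0.087)^−3] / 0.087 = 13.10618
Perpetuity value at year 3: €1.42 / 0.087 = 16.32184
PV of perpetuity: 16.32184 / (1+0.087)^3 = 12.70810
Total PV = 13.10618 + 12.70810 = 25.81428

€25.81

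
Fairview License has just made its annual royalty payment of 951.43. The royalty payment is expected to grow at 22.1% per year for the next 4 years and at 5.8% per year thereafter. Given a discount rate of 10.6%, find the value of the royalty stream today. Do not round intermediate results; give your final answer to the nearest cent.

D_1 = 1161.69603
D_2 = 1418.43085
D_3 = 1731.90407
D_4 = 2114.65487
Terminal value at year 4: TV = D_4×(1+g_2)/(r−g_2) = 2237.30485/0.048 = 46610.51778
P_0 = D_1/(1+r)^1 + D_2/(1+r)^2 + D_3/(1+r)^3 + D_4/(1+r)^4 + TV/(1+r)^4
    = 1050.35807 + 1159.57252 + 1280.14290 + 1413.24998 + 31150.38506 = 36053.70854

36053.71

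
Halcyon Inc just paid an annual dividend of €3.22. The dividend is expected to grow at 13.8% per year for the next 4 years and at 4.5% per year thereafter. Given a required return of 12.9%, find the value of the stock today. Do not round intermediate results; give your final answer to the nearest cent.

€54.49

D_1 = 3.66436
D_2 = 4.17004
D_3 = 4.74551
D_4 = 5.40039
Terminal value at year 4: TV = D_4×(1+g_2)/(r−g_2) = 5.64340/0.084 = 67.18339
P_0 = D_1/(1+r)^1 + D_2/(1+r)^2 + D_3/(1+r)^3 + D_4/(1+r)^4 + TV/(1+r)^4
    = 3.24567 + 3.27154 + 3.29762 + 3.32391 + 41.35101 = 54.48976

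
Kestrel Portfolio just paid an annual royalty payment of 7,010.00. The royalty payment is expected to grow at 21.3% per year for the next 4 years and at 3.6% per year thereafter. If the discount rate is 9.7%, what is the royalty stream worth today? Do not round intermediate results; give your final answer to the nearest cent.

214256.03

D_1 = 8503.13000
D_2 = 10314.29669
D_3 = 12511.24188
D_4 = 15176.13641
Terminal value at year 4: TV = D_4×(1+g_2)/(r−g_2) = 15722.47732/0.061 = 257745.52979
P_0 = D_1/(1+r)^1 + D_2/(1+r)^2 + D_3/(1+r)^3 + D_4/(1+r)^4 + TV/(1+r)^4
    = 7751.25798 + 8570.89875 + 9477.21074 + 10479.35882 + 177977.30717 = 214256.03345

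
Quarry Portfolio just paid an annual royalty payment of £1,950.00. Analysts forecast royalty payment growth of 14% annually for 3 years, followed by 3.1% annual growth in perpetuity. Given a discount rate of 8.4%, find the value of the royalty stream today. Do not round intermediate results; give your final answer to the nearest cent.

£50596.39

D_1 = 2223.00000
D_2 = 2534.22000
D_3 = 2889.01080
Terminal value at year 3: TV = D_3×(1+g_2)/(r−g_2) = 2978.57013/0.053 = 56199.43651
P_0 = D_1/(1+r)^1 + D_2/(1+r)^2 + D_3/(1+r)^3 + TV/(1+r)^3
    = 2050.73801 + 2156.68019 + 2268.09541 + 44120.87477 = 50596.38837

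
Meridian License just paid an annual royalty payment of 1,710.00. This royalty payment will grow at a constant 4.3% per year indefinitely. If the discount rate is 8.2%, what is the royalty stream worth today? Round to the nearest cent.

45731.54

D₁ = D₀ × (1 + g) = 1,710.00 × 1.043 = 1,783.5300
Growing perpetuity: P = D₁ / (r − g) = 1,783.5300 / (0.082 − 0.043) = 45,731.54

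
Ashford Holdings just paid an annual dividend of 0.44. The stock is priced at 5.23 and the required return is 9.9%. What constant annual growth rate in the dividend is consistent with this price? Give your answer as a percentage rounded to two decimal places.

1.37%

P = D₀(1+g)/(r−g) ⇒ P(r−g) = D₀(1+g) ⇒ g(P+D₀) = P·r − D₀
g = (P·r − D₀)/(P + D₀) = (5.23×0.099 − 0.44) / (5.23 + 0.44) = 0.013716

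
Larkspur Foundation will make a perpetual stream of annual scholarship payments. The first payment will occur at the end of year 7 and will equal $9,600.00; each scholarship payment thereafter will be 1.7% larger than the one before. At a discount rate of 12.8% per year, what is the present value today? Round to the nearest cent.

Value at end of year 6: C₁ / (r − g) = $9,600.00 / (0.128 − 0.017) = $86,486.4865
Discount to today: PV = $86,486.4865 / (1 + 0.128)^6 = $86,486.4865 / 2.059940 = $41,984.95

$41984.95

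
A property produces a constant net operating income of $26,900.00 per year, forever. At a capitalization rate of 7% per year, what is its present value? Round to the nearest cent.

$384285.71

Level perpetuity: PV = C / r = $26,900.00 / 0.07 = $384,285.71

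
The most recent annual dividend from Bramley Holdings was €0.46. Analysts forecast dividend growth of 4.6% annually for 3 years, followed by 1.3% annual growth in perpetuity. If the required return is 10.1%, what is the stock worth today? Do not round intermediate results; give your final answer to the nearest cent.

€5.79

D_1 = 0.48116
D_2 = 0.50329
D_3 = 0.52644
Terminal value at year 3: TV = D_3×(1+g_2)/(r−g_2) = 0.53329/0.088 = 6.06010
P_0 = D_1/(1+r)^1 + D_2/(1+r)^2 + D_3/(1+r)^3 + TV/(1+r)^3
    = 0.43702 + 0.41519 + 0.39445 + 4.54065 = 5.78731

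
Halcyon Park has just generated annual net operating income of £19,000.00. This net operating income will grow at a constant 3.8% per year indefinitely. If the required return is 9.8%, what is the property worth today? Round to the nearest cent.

D₁ = D₀ × (1 + g) = £19,000.00 × 1.038 = £19,722.0000
Growing perpetuity: P = D₁ / (r − g) = £19,722.0000 / (0.098 − 0.038) = £328,700.00

£328700.00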